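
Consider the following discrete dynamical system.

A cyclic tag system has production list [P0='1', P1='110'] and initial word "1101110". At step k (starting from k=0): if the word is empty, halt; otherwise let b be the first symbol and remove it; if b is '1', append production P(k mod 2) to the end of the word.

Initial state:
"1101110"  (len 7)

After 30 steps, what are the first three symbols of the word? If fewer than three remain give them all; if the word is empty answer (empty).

k=0  "1101110"  (len 7)
k=1  "1011101"  (len 7)
k=2  "011101110"  (len 9)
k=3  "11101110"  (len 8)
k=4  "1101110110"  (len 10)
k=5  "1011101101"  (len 10)
k=6  "011101101110"  (len 12)
k=7  "11101101110"  (len 11)
k=8  "1101101110110"  (len 13)
k=9  "1011011101101"  (len 13)
k=10  "011011101101110"  (len 15)
k=11  "11011101101110"  (len 14)
k=12  "1011101101110110"  (len 16)
k=13  "0111011011101101"  (len 16)
k=14  "111011011101101"  (len 15)
k=15  "110110111011011"  (len 15)
k=16  "10110111011011110"  (len 17)
k=17  "01101110110111101"  (len 17)
k=18  "1101110110111101"  (len 16)
k=19  "1011101101111011"  (len 16)
k=20  "011101101111011110"  (len 18)
k=21  "11101101111011110"  (len 17)
k=22  "1101101111011110110"  (len 19)
k=23  "1011011110111101101"  (len 19)
k=24  "011011110111101101110"  (len 21)
k=25  "11011110111101101110"  (len 20)
k=26  "1011110111101101110110"  (len 22)
k=27  "0111101111011011101101"  (len 22)
k=28  "111101111011011101101"  (len 21)
k=29  "111011110110111011011"  (len 21)
k=30  "11011110110111011011110"  (len 23)

110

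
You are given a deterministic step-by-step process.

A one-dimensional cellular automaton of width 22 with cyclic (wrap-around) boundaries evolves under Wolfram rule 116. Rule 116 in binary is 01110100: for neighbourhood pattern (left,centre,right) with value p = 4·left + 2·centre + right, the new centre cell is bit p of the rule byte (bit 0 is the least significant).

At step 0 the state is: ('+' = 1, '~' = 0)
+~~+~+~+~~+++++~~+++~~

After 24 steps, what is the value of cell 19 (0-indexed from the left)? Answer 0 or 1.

0

k=0  +~~+~+~+~~+++++~~+++~~
k=1  ++~++++++~~~~~++~~~++~
k=2  ~++~~~~~++~~~~~++~~~++
k=3  +~++~~~~~++~~~~~++~~~+
k=4  ++~++~~~~~++~~~~~++~~~
k=5  ~++~++~~~~~++~~~~~++~~
k=6  ~~++~++~~~~~++~~~~~++~
k=7  ~~~++~++~~~~~++~~~~~++
k=8  +~~~++~++~~~~~++~~~~~+
k=9  ++~~~++~++~~~~~++~~~~~
k=10  ~++~~~++~++~~~~~++~~~~
k=11  ~~++~~~++~++~~~~~++~~~
k=12  ~~~++~~~++~++~~~~~++~~
k=13  ~~~~++~~~++~++~~~~~++~
k=14  ~~~~~++~~~++~++~~~~~++
k=15  +~~~~~++~~~++~++~~~~~+
k=16  ++~~~~~++~~~++~++~~~~~
k=17  ~++~~~~~++~~~++~++~~~~
k=18  ~~++~~~~~++~~~++~++~~~
k=19  ~~~++~~~~~++~~~++~++~~
k=20  ~~~~++~~~~~++~~~++~++~
k=21  ~~~~~++~~~~~++~~~++~++
k=22  +~~~~~++~~~~~++~~~++~+
k=23  ++~~~~~++~~~~~++~~~++~
k=24  ~++~~~~~++~~~~~++~~~++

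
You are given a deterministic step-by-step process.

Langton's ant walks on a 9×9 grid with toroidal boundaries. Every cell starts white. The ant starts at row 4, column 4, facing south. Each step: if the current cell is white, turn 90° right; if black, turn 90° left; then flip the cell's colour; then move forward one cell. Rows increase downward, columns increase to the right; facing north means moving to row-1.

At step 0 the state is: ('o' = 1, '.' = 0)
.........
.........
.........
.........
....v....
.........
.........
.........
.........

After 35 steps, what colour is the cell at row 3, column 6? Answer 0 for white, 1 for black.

k=0  .........
.........
.........
.........
....v....
.........
.........
.........
.........
k=1  .........
.........
.........
.........
...<o....
.........
.........
.........
.........
k=2  .........
.........
.........
...^.....
...oo....
.........
.........
.........
.........
k=3  .........
.........
.........
...o>....
...oo....
.........
.........
.........
.........
k=4  .........
.........
.........
...oo....
...ov....
.........
.........
.........
.........
k=5  .........
.........
.........
...oo....
...o.>...
.........
.........
.........
.........
k=6  .........
.........
.........
...oo....
...o.o...
.....v...
.........
.........
.........
k=7  .........
.........
.........
...oo....
...o.o...
....<o...
.........
.........
.........
k=8  .........
.........
.........
...oo....
...o^o...
....oo...
.........
.........
.........
k=9  .........
.........
.........
...oo....
...oo>...
....oo...
.........
.........
.........
k=10  .........
.........
.........
...oo^...
...oo....
....oo...
.........
.........
.........
k=11  .........
.........
.........
...ooo>..
...oo....
....oo...
.........
.........
.........
k=12  .........
.........
.........
...oooo..
...oo.v..
....oo...
.........
.........
.........
k=13  .........
.........
.........
...oooo..
...oo<o..
....oo...
.........
.........
.........
k=14  .........
.........
.........
...oo^o..
...oooo..
....oo...
.........
.........
.........
k=15  .........
.........
.........
...o<.o..
...oooo..
....oo...
.........
.........
.........
k=16  .........
.........
.........
...o..o..
...ovoo..
....oo...
.........
.........
.........
k=17  .........
.........
.........
...o..o..
...o.>o..
....oo...
.........
.........
.........
k=18  .........
.........
.........
...o.^o..
...o..o..
....oo...
.........
.........
.........
k=19  .........
.........
.........
...o.o>..
...o..o..
....oo...
.........
.........
.........
k=20  .........
.........
......^..
...o.o...
...o..o..
....oo...
.........
.........
.........
k=21  .........
.........
......o>.
...o.o...
...o..o..
....oo...
.........
.........
.........
k=22  .........
.........
......oo.
...o.o.v.
...o..o..
....oo...
.........
.........
.........
k=23  .........
.........
......oo.
...o.o<o.
...o..o..
....oo...
.........
.........
.........
k=24  .........
.........
......^o.
...o.ooo.
...o..o..
....oo...
.........
.........
.........
k=25  .........
.........
.....<.o.
...o.ooo.
...o..o..
....oo...
.........
.........
.........
k=26  .........
.....^...
.....o.o.
...o.ooo.
...o..o..
....oo...
.........
.........
.........
k=27  .........
.....o>..
.....o.o.
...o.ooo.
...o..o..
....oo...
.........
.........
.........
k=28  .........
.....oo..
.....ovo.
...o.ooo.
...o..o..
....oo...
.........
.........
.........
k=29  .........
.....oo..
.....<oo.
...o.ooo.
...o..o..
....oo...
.........
.........
.........
k=30  .........
.....oo..
......oo.
...o.voo.
...o..o..
....oo...
.........
.........
.........
k=31  .........
.....oo..
......oo.
...o..>o.
...o..o..
....oo...
.........
.........
.........
k=32  .........
.....oo..
......^o.
...o...o.
...o..o..
....oo...
.........
.........
.........
k=33  .........
.....oo..
.....<.o.
...o...o.
...o..o..
....oo...
.........
.........
.........
k=34  .........
.....^o..
.....o.o.
...o...o.
...o..o..
....oo...
.........
.........
.........
k=35  .........
....<.o..
.....o.o.
...o...o.
...o..o..
....oo...
.........
.........
.........

0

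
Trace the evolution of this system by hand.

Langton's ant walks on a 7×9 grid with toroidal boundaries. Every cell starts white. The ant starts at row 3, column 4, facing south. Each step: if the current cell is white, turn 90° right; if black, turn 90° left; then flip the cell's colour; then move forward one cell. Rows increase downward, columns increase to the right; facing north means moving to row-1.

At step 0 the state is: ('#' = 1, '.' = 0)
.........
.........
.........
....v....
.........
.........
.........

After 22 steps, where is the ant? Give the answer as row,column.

2,7

step 0: .........
.........
.........
....v....
.........
.........
.........
step 1: .........
.........
.........
...<#....
.........
.........
.........
step 2: .........
.........
...^.....
...##....
.........
.........
.........
step 3: .........
.........
...#>....
...##....
.........
.........
.........
step 4: .........
.........
...##....
...#v....
.........
.........
.........
step 5: .........
.........
...##....
...#.>...
.........
.........
.........
step 6: .........
.........
...##....
...#.#...
.....v...
.........
.........
step 7: .........
.........
...##....
...#.#...
....<#...
.........
.........
step 8: .........
.........
...##....
...#^#...
....##...
.........
.........
step 9: .........
.........
...##....
...##>...
....##...
.........
.........
step 10: .........
.........
...##^...
...##....
....##...
.........
.........
step 11: .........
.........
...###>..
...##....
....##...
.........
.........
step 12: .........
.........
...####..
...##.v..
....##...
.........
.........
step 13: .........
.........
...####..
...##<#..
....##...
.........
.........
step 14: .........
.........
...##^#..
...####..
....##...
.........
.........
step 15: .........
.........
...#<.#..
...####..
....##...
.........
.........
step 16: .........
.........
...#..#..
...#v##..
....##...
.........
.........
step 17: .........
.........
...#..#..
...#.>#..
....##...
.........
.........
step 18: .........
.........
...#.^#..
...#..#..
....##...
.........
.........
step 19: .........
.........
...#.#>..
...#..#..
....##...
.........
.........
step 20: .........
......^..
...#.#...
...#..#..
....##...
.........
.........
step 21: .........
......#>.
...#.#...
...#..#..
....##...
.........
.........
step 22: .........
......##.
...#.#.v.
...#..#..
....##...
.........
.........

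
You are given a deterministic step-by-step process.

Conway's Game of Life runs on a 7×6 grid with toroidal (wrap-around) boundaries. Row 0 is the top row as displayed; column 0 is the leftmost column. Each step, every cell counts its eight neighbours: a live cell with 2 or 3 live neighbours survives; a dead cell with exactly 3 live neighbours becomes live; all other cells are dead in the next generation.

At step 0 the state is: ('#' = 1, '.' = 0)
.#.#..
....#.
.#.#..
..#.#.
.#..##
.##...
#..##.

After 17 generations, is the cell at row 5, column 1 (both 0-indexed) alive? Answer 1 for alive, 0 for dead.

step 0: .#.#..
....#.
.#.#..
..#.#.
.#..##
.##...
#..##.
step 1: ..##.#
...##.
..###.
###.##
##..##
.##...
#..##.
step 2: ..#..#
.....#
#.....
......
....#.
..#...
#...##
step 3: ......
#....#
......
......
......
...##.
##.###
step 4: .#....
......
......
......
......
#.##..
#.##.#
step 5: ###...
......
......
......
......
#.####
#..###
step 6: #####.
.#....
......
......
...###
###...
......
step 7: ####..
##.#..
......
....#.
######
######
.....#
step 8: ...###
#..#..
......
###.#.
......
......
......
step 9: ...###
...#.#
#.##.#
.#....
.#....
......
....#.
step 10: ...#.#
......
####.#
.#....
......
......
...###
step 11: ...#.#
.#.#.#
###...
.#....
......
....#.
...#.#
step 12: ...#.#
.#.#.#
......
###...
......
....#.
...#.#
step 13: ...#.#
#.#...
......
.#....
.#....
....#.
...#.#
step 14: #.##.#
......
.#....
......
......
....#.
...#.#
step 15: #.##.#
###...
......
......
......
....#.
#.##.#
step 16: ......
#.##.#
.#....
......
......
...###
#.#...
step 17: #.##.#
###...
###...
......
....#.
...###
...###

0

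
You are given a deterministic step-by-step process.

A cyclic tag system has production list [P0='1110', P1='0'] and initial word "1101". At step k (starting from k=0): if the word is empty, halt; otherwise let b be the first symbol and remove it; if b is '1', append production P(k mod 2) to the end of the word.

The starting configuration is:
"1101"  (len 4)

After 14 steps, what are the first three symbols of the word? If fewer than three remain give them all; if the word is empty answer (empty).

step 0: "1101"  (len 4)
step 1: "1011110"  (len 7)
step 2: "0111100"  (len 7)
step 3: "111100"  (len 6)
step 4: "111000"  (len 6)
step 5: "110001110"  (len 9)
step 6: "100011100"  (len 9)
step 7: "000111001110"  (len 12)
step 8: "00111001110"  (len 11)
step 9: "0111001110"  (len 10)
step 10: "111001110"  (len 9)
step 11: "110011101110"  (len 12)
step 12: "100111011100"  (len 12)
step 13: "001110111001110"  (len 15)
step 14: "01110111001110"  (len 14)

011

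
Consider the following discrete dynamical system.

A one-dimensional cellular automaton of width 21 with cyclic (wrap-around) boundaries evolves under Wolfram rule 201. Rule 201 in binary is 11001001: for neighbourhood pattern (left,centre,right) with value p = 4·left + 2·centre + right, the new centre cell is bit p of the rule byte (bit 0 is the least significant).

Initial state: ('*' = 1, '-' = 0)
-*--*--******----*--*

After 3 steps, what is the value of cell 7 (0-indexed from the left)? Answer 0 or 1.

k=0  -*--*--******----*--*
k=1  -------******-**-----
k=2  ******-******-**-****
k=3  ******-******-**-****

1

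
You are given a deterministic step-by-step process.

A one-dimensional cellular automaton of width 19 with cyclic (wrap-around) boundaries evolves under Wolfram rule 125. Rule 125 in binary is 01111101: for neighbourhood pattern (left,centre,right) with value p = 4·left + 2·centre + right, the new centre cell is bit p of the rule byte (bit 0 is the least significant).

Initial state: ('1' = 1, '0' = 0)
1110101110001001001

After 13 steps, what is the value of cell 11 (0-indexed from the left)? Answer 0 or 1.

1

[0] 1110101110001001001
[1] 0011111011101101101
[2] 1010001110111111111
[3] 1111101011100000000
[4] 1000111110111111110
[5] 1110100011100000011
[6] 0011111010111111010
[7] 1010001111100001111
[8] 1111101000111101000
[9] 1000111110100111110
[10] 1110100011110100011
[11] 0011111010011111010
[12] 1010001111010001111
[13] 1111101001111101000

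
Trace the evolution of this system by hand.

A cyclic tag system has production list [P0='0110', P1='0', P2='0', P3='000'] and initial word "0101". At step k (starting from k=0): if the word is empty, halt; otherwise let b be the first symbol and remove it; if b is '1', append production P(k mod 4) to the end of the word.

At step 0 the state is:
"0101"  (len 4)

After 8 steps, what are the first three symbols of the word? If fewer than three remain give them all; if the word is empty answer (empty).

step 0: "0101"  (len 4)
step 1: "101"  (len 3)
step 2: "010"  (len 3)
step 3: "10"  (len 2)
step 4: "0000"  (len 4)
step 5: "000"  (len 3)
step 6: "00"  (len 2)
step 7: "0"  (len 1)
step 8: (halted — word empty)

(empty)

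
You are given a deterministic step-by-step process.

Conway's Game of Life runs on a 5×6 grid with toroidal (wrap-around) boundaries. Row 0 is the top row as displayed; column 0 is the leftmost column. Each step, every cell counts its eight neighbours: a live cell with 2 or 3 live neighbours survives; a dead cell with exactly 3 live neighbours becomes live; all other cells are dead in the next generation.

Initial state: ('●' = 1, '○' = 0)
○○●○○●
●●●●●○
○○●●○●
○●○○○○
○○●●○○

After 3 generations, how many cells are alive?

2

t=0: ○○●○○●
●●●●●○
○○●●○●
○●○○○○
○○●●○○
t=1: ●○○○○●
●○○○○○
○○○○○●
○●○○●○
○●●●○○
t=2: ●○●○○●
●○○○○○
●○○○○●
●●○●●○
○●●●●●
t=3: ○○●○○○
○○○○○○
○○○○●○
○○○○○○
○○○○○○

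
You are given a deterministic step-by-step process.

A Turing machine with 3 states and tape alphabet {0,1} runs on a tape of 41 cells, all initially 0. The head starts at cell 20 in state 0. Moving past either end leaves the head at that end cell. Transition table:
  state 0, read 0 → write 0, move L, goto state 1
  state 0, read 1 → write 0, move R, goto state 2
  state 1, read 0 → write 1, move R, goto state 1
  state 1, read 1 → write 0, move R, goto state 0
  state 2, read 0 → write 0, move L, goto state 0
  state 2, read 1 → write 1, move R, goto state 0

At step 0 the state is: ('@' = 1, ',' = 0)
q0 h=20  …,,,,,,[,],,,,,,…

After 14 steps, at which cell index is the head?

step 0: q0 h=20  …,,,,,,[,],,,,,,…
step 1: q1 h=19  …,,,,,,[,],,,,,,…
step 2: q1 h=20  …,,,,,@[,],,,,,,…
step 3: q1 h=21  …,,,,@@[,],,,,,,…
step 4: q1 h=22  …,,,@@@[,],,,,,,…
step 5: q1 h=23  …,,@@@@[,],,,,,,…
step 6: q1 h=24  …,@@@@@[,],,,,,,…
step 7: q1 h=25  …@@@@@@[,],,,,,,…
step 8: q1 h=26  …@@@@@@[,],,,,,,…
step 9: q1 h=27  …@@@@@@[,],,,,,,…
step 10: q1 h=28  …@@@@@@[,],,,,,,…
step 11: q1 h=29  …@@@@@@[,],,,,,,…
step 12: q1 h=30  …@@@@@@[,],,,,,,…
step 13: q1 h=31  …@@@@@@[,],,,,,,…
step 14: q1 h=32  …@@@@@@[,],,,,,,…

32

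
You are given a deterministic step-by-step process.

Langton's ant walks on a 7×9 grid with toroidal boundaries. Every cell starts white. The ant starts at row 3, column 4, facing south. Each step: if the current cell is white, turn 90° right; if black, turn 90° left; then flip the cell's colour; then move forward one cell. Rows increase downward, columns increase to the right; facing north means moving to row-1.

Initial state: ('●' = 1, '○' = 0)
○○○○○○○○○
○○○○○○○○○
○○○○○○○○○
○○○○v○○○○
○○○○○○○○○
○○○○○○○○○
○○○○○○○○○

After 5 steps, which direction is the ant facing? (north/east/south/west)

east

t=0: ○○○○○○○○○
○○○○○○○○○
○○○○○○○○○
○○○○v○○○○
○○○○○○○○○
○○○○○○○○○
○○○○○○○○○
t=1: ○○○○○○○○○
○○○○○○○○○
○○○○○○○○○
○○○<●○○○○
○○○○○○○○○
○○○○○○○○○
○○○○○○○○○
t=2: ○○○○○○○○○
○○○○○○○○○
○○○^○○○○○
○○○●●○○○○
○○○○○○○○○
○○○○○○○○○
○○○○○○○○○
t=3: ○○○○○○○○○
○○○○○○○○○
○○○●>○○○○
○○○●●○○○○
○○○○○○○○○
○○○○○○○○○
○○○○○○○○○
t=4: ○○○○○○○○○
○○○○○○○○○
○○○●●○○○○
○○○●v○○○○
○○○○○○○○○
○○○○○○○○○
○○○○○○○○○
t=5: ○○○○○○○○○
○○○○○○○○○
○○○●●○○○○
○○○●○>○○○
○○○○○○○○○
○○○○○○○○○
○○○○○○○○○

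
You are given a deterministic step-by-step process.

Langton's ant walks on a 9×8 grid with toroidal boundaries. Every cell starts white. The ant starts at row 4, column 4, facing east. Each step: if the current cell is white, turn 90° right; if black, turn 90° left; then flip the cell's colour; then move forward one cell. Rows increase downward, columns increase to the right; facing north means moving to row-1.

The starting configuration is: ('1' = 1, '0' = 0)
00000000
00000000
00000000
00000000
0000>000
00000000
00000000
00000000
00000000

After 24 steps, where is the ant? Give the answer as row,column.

2,2

step 0: 00000000
00000000
00000000
00000000
0000>000
00000000
00000000
00000000
00000000
step 1: 00000000
00000000
00000000
00000000
00001000
0000v000
00000000
00000000
00000000
step 2: 00000000
00000000
00000000
00000000
00001000
000<1000
00000000
00000000
00000000
step 3: 00000000
00000000
00000000
00000000
000^1000
00011000
00000000
00000000
00000000
step 4: 00000000
00000000
00000000
00000000
0001>000
00011000
00000000
00000000
00000000
step 5: 00000000
00000000
00000000
0000^000
00010000
00011000
00000000
00000000
00000000
step 6: 00000000
00000000
00000000
00001>00
00010000
00011000
00000000
00000000
00000000
step 7: 00000000
00000000
00000000
00001100
00010v00
00011000
00000000
00000000
00000000
step 8: 00000000
00000000
00000000
00001100
0001<100
00011000
00000000
00000000
00000000
step 9: 00000000
00000000
00000000
0000^100
00011100
00011000
00000000
00000000
00000000
step 10: 00000000
00000000
00000000
000<0100
00011100
00011000
00000000
00000000
00000000
step 11: 00000000
00000000
000^0000
00010100
00011100
00011000
00000000
00000000
00000000
step 12: 00000000
00000000
0001>000
00010100
00011100
00011000
00000000
00000000
00000000
step 13: 00000000
00000000
00011000
0001v100
00011100
00011000
00000000
00000000
00000000
step 14: 00000000
00000000
00011000
000<1100
00011100
00011000
00000000
00000000
00000000
step 15: 00000000
00000000
00011000
00001100
000v1100
00011000
00000000
00000000
00000000
step 16: 00000000
00000000
00011000
00001100
0000>100
00011000
00000000
00000000
00000000
step 17: 00000000
00000000
00011000
0000^100
00000100
00011000
00000000
00000000
00000000
step 18: 00000000
00000000
00011000
000<0100
00000100
00011000
00000000
00000000
00000000
step 19: 00000000
00000000
000^1000
00010100
00000100
00011000
00000000
00000000
00000000
step 20: 00000000
00000000
00<01000
00010100
00000100
00011000
00000000
00000000
00000000
step 21: 00000000
00^00000
00101000
00010100
00000100
00011000
00000000
00000000
00000000
step 22: 00000000
001>0000
00101000
00010100
00000100
00011000
00000000
00000000
00000000
step 23: 00000000
00110000
001v1000
00010100
00000100
00011000
00000000
00000000
00000000
step 24: 00000000
00110000
00<11000
00010100
00000100
00011000
00000000
00000000
00000000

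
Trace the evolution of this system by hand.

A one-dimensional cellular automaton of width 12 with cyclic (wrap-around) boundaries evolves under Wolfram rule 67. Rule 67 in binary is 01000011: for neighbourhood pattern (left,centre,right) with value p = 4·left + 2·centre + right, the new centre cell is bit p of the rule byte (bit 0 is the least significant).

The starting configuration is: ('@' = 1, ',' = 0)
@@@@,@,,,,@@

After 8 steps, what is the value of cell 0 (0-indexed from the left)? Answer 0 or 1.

0

[0] @@@@,@,,,,@@
[1] ,,,@,,,@@@,,
[2] @@@,,@@,,@,@
[3] ,,@,@,@,@,,,
[4] @@,,,,,,,,@@
[5] ,@,@@@@@@@,,
[6] @,,,,,,,,@,@
[7] @,@@@@@@@,,,
[8] ,,,,,,,,@,@@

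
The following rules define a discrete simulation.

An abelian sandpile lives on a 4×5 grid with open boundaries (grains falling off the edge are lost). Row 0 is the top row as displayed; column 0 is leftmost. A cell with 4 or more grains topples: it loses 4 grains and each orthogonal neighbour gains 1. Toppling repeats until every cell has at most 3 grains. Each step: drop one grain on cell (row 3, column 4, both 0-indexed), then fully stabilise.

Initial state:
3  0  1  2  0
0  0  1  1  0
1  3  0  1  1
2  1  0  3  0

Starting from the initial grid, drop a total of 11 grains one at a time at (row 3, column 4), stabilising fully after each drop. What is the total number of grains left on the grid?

k=0  3  0  1  2  0
0  0  1  1  0
1  3  0  1  1
2  1  0  3  0
k=1  3  0  1  2  0
0  0  1  1  0
1  3  0  1  1
2  1  0  3  1
k=2  3  0  1  2  0
0  0  1  1  0
1  3  0  1  1
2  1  0  3  2
k=3  3  0  1  2  0
0  0  1  1  0
1  3  0  1  1
2  1  0  3  3
k=4  3  0  1  2  0
0  0  1  1  0
1  3  0  2  2
2  1  1  0  1
k=5  3  0  1  2  0
0  0  1  1  0
1  3  0  2  2
2  1  1  0  2
k=6  3  0  1  2  0
0  0  1  1  0
1  3  0  2  2
2  1  1  0  3
k=7  3  0  1  2  0
0  0  1  1  0
1  3  0  2  3
2  1  1  1  0
k=8  3  0  1  2  0
0  0  1  1  0
1  3  0  2  3
2  1  1  1  1
k=9  3  0  1  2  0
0  0  1  1  0
1  3  0  2  3
2  1  1  1  2
k=10  3  0  1  2  0
0  0  1  1  0
1  3  0  2  3
2  1  1  1  3
k=11  3  0  1  2  0
0  0  1  1  1
1  3  0  3  0
2  1  1  2  1

23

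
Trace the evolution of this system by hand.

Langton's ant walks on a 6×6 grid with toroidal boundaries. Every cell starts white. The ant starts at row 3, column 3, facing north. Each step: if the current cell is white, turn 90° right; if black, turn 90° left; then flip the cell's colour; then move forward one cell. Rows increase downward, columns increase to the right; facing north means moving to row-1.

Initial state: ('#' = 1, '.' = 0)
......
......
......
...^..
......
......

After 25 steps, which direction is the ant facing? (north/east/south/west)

step 0: ......
......
......
...^..
......
......
step 1: ......
......
......
...#>.
......
......
step 2: ......
......
......
...##.
....v.
......
step 3: ......
......
......
...##.
...<#.
......
step 4: ......
......
......
...^#.
...##.
......
step 5: ......
......
......
..<.#.
...##.
......
step 6: ......
......
..^...
..#.#.
...##.
......
step 7: ......
......
..#>..
..#.#.
...##.
......
step 8: ......
......
..##..
..#v#.
...##.
......
step 9: ......
......
..##..
..<##.
...##.
......
step 10: ......
......
..##..
...##.
..v##.
......
step 11: ......
......
..##..
...##.
.<###.
......
step 12: ......
......
..##..
.^.##.
.####.
......
step 13: ......
......
..##..
.#>##.
.####.
......
step 14: ......
......
..##..
.####.
.#v##.
......
step 15: ......
......
..##..
.####.
.#.>#.
......
step 16: ......
......
..##..
.##^#.
.#..#.
......
step 17: ......
......
..##..
.#<.#.
.#..#.
......
step 18: ......
......
..##..
.#..#.
.#v.#.
......
step 19: ......
......
..##..
.#..#.
.<#.#.
......
step 20: ......
......
..##..
.#..#.
..#.#.
.v....
step 21: ......
......
..##..
.#..#.
..#.#.
<#....
step 22: ......
......
..##..
.#..#.
^.#.#.
##....
step 23: ......
......
..##..
.#..#.
#>#.#.
##....
step 24: ......
......
..##..
.#..#.
###.#.
#v....
step 25: ......
......
..##..
.#..#.
###.#.
#.>...

east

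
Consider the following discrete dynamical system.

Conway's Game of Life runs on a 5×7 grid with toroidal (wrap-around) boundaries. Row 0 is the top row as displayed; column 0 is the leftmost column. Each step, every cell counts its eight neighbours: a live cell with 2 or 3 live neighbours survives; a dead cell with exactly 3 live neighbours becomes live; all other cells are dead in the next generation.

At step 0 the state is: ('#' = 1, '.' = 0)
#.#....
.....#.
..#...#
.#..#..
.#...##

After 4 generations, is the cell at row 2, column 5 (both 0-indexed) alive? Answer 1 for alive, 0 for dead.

0

0) #.#....
.....#.
..#...#
.#..#..
.#...##
1) ##...#.
.#....#
.....#.
.##...#
.##..##
2) .....#.
.#...##
.##..##
.##...#
.....#.
3) ....##.
.##.#..
.......
.##...#
.....##
4) ...##.#
...###.
#..#...
#....##
#...#.#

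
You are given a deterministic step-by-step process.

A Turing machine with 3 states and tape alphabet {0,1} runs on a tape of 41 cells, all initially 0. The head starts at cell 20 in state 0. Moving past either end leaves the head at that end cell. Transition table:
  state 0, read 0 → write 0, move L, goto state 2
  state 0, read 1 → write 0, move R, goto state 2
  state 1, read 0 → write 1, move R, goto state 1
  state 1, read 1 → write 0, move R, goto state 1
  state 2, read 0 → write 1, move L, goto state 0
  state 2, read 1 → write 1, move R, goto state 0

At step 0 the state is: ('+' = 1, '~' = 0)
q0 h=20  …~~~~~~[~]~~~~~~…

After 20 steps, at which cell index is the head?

0

[0] q0 h=20  …~~~~~~[~]~~~~~~…
[1] q2 h=19  …~~~~~~[~]~~~~~~…
[2] q0 h=18  …~~~~~~[~]+~~~~~…
[3] q2 h=17  …~~~~~~[~]~+~~~~…
[4] q0 h=16  …~~~~~~[~]+~+~~~…
[5] q2 h=15  …~~~~~~[~]~+~+~~…
[6] q0 h=14  …~~~~~~[~]+~+~+~…
[7] q2 h=13  …~~~~~~[~]~+~+~+…
[8] q0 h=12  …~~~~~~[~]+~+~+~…
[9] q2 h=11  …~~~~~~[~]~+~+~+…
[10] q0 h=10  …~~~~~~[~]+~+~+~…
[11] q2 h= 9  …~~~~~~[~]~+~+~+…
[12] q0 h= 8  …~~~~~~[~]+~+~+~…
[13] q2 h= 7  …~~~~~~[~]~+~+~+…
[14] q0 h= 6  |~~~~~~[~]+~+~+~…
[15] q2 h= 5  |~~~~~[~]~+~+~+…
[16] q0 h= 4  |~~~~[~]+~+~+~…
[17] q2 h= 3  |~~~[~]~+~+~+…
[18] q0 h= 2  |~~[~]+~+~+~…
[19] q2 h= 1  |~[~]~+~+~+…
[20] q0 h= 0  |[~]+~+~+~…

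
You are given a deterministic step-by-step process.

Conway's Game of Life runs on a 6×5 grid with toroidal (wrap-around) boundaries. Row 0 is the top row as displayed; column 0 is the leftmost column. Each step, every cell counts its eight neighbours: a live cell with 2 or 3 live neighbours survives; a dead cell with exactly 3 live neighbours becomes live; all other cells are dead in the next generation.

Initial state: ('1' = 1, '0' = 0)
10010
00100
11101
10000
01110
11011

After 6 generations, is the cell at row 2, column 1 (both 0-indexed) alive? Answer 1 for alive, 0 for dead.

0

k=0  10010
00100
11101
10000
01110
11011
k=1  10010
00100
10111
00000
00010
00000
k=2  00000
10100
01111
00100
00000
00001
k=3  00000
10101
10001
01100
00000
00000
k=4  00000
11011
00101
11000
00000
00000
k=5  10001
11111
00100
11000
00000
00000
k=6  00100
00100
00000
01000
00000
00000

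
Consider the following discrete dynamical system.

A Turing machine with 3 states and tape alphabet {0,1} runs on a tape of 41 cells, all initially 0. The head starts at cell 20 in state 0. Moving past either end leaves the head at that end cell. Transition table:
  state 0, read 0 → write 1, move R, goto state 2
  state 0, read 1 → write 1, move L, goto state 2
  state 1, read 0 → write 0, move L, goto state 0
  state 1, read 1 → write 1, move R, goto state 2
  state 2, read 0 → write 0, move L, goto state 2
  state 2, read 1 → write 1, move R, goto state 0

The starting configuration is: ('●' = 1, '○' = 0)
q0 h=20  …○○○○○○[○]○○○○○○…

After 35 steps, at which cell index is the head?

k=0  q0 h=20  …○○○○○○[○]○○○○○○…
k=1  q2 h=21  …○○○○○●[○]○○○○○○…
k=2  q2 h=20  …○○○○○○[●]○○○○○○…
k=3  q0 h=21  …○○○○○●[○]○○○○○○…
k=4  q2 h=22  …○○○○●●[○]○○○○○○…
k=5  q2 h=21  …○○○○○●[●]○○○○○○…
k=6  q0 h=22  …○○○○●●[○]○○○○○○…
k=7  q2 h=23  …○○○●●●[○]○○○○○○…
k=8  q2 h=22  …○○○○●●[●]○○○○○○…
k=9  q0 h=23  …○○○●●●[○]○○○○○○…
k=10  q2 h=24  …○○●●●●[○]○○○○○○…
k=11  q2 h=23  …○○○●●●[●]○○○○○○…
k=12  q0 h=24  …○○●●●●[○]○○○○○○…
k=13  q2 h=25  …○●●●●●[○]○○○○○○…
k=14  q2 h=24  …○○●●●●[●]○○○○○○…
k=15  q0 h=25  …○●●●●●[○]○○○○○○…
k=16  q2 h=26  …●●●●●●[○]○○○○○○…
k=17  q2 h=25  …○●●●●●[●]○○○○○○…
k=18  q0 h=26  …●●●●●●[○]○○○○○○…
k=19  q2 h=27  …●●●●●●[○]○○○○○○…
k=20  q2 h=26  …●●●●●●[●]○○○○○○…
k=21  q0 h=27  …●●●●●●[○]○○○○○○…
k=22  q2 h=28  …●●●●●●[○]○○○○○○…
k=23  q2 h=27  …●●●●●●[●]○○○○○○…
k=24  q0 h=28  …●●●●●●[○]○○○○○○…
k=25  q2 h=29  …●●●●●●[○]○○○○○○…
k=26  q2 h=28  …●●●●●●[●]○○○○○○…
k=27  q0 h=29  …●●●●●●[○]○○○○○○…
k=28  q2 h=30  …●●●●●●[○]○○○○○○…
k=29  q2 h=29  …●●●●●●[●]○○○○○○…
k=30  q0 h=30  …●●●●●●[○]○○○○○○…
k=31  q2 h=31  …●●●●●●[○]○○○○○○…
k=32  q2 h=30  …●●●●●●[●]○○○○○○…
k=33  q0 h=31  …●●●●●●[○]○○○○○○…
k=34  q2 h=32  …●●●●●●[○]○○○○○○…
k=35  q2 h=31  …●●●●●●[●]○○○○○○…

31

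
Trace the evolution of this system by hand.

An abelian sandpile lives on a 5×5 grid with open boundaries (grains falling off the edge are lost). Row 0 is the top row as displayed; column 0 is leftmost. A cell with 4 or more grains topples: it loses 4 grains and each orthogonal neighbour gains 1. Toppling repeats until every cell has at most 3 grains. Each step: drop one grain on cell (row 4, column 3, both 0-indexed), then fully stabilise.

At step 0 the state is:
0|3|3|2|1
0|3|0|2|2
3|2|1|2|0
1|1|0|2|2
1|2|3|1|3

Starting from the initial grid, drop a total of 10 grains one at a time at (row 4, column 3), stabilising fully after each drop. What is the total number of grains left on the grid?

43

k=0  0|3|3|2|1
0|3|0|2|2
3|2|1|2|0
1|1|0|2|2
1|2|3|1|3
k=1  0|3|3|2|1
0|3|0|2|2
3|2|1|2|0
1|1|0|2|2
1|2|3|2|3
k=2  0|3|3|2|1
0|3|0|2|2
3|2|1|2|0
1|1|0|2|2
1|2|3|3|3
k=3  0|3|3|2|1
0|3|0|2|2
3|2|1|2|0
1|1|1|3|3
1|3|0|2|0
k=4  0|3|3|2|1
0|3|0|2|2
3|2|1|2|0
1|1|1|3|3
1|3|0|3|0
k=5  0|3|3|2|1
0|3|0|2|2
3|2|1|3|1
1|1|2|1|0
1|3|1|1|2
k=6  0|3|3|2|1
0|3|0|2|2
3|2|1|3|1
1|1|2|1|0
1|3|1|2|2
k=7  0|3|3|2|1
0|3|0|2|2
3|2|1|3|1
1|1|2|1|0
1|3|1|3|2
k=8  0|3|3|2|1
0|3|0|2|2
3|2|1|3|1
1|1|2|2|0
1|3|2|0|3
k=9  0|3|3|2|1
0|3|0|2|2
3|2|1|3|1
1|1|2|2|0
1|3|2|1|3
k=10  0|3|3|2|1
0|3|0|2|2
3|2|1|3|1
1|1|2|2|0
1|3|2|2|3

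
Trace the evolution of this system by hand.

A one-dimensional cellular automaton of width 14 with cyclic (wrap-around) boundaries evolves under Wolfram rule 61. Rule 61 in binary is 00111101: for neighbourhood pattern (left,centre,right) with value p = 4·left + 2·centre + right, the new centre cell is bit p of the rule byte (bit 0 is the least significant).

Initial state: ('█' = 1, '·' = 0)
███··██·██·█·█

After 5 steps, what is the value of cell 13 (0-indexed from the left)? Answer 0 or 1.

[0] ███··██·██·█·█
[1] ···█·█·██·████
[2] ██·█████·██···
[3] █·██····██·██·
[4] ███·███·█·██·█
[5] ···██··████·██

1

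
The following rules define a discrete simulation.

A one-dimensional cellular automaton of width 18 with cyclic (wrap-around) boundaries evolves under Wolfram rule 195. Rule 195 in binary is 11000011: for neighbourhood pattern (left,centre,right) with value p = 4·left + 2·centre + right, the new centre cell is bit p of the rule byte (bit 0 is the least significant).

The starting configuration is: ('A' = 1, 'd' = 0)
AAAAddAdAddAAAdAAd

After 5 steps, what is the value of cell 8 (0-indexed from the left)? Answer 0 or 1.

1

step 0: AAAAddAdAddAAAdAAd
step 1: dAAAdAddddAdAAddAd
step 2: AdAAdddAAAdddAdAdd
step 3: dddAdAAdAAdAAddddA
step 4: dAAdddAddAddAdAAAd
step 5: AdAdAAddAddAdddAAd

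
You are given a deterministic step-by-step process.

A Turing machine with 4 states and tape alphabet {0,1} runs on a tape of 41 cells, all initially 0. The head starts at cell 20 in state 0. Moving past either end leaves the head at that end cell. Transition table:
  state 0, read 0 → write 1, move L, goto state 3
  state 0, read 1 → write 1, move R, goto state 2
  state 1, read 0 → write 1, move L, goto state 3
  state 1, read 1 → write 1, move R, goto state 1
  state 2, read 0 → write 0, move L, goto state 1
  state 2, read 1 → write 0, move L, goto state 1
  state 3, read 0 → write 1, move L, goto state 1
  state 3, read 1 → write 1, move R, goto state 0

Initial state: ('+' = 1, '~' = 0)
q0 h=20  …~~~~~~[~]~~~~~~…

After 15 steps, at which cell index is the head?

t=0: q0 h=20  …~~~~~~[~]~~~~~~…
t=1: q3 h=19  …~~~~~~[~]+~~~~~…
t=2: q1 h=18  …~~~~~~[~]++~~~~…
t=3: q3 h=17  …~~~~~~[~]+++~~~…
t=4: q1 h=16  …~~~~~~[~]++++~~…
t=5: q3 h=15  …~~~~~~[~]+++++~…
t=6: q1 h=14  …~~~~~~[~]++++++…
t=7: q3 h=13  …~~~~~~[~]++++++…
t=8: q1 h=12  …~~~~~~[~]++++++…
t=9: q3 h=11  …~~~~~~[~]++++++…
t=10: q1 h=10  …~~~~~~[~]++++++…
t=11: q3 h= 9  …~~~~~~[~]++++++…
t=12: q1 h= 8  …~~~~~~[~]++++++…
t=13: q3 h= 7  …~~~~~~[~]++++++…
t=14: q1 h= 6  |~~~~~~[~]++++++…
t=15: q3 h= 5  |~~~~~[~]++++++…

5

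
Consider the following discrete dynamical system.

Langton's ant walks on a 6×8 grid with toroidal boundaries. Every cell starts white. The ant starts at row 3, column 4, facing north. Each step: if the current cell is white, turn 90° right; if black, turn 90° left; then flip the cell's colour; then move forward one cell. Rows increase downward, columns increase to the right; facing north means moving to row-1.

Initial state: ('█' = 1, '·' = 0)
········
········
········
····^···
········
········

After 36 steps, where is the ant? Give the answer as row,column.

gen 0: ········
········
········
····^···
········
········
gen 1: ········
········
········
····█>··
········
········
gen 2: ········
········
········
····██··
·····v··
········
gen 3: ········
········
········
····██··
····<█··
········
gen 4: ········
········
········
····^█··
····██··
········
gen 5: ········
········
········
···<·█··
····██··
········
gen 6: ········
········
···^····
···█·█··
····██··
········
gen 7: ········
········
···█>···
···█·█··
····██··
········
gen 8: ········
········
···██···
···█v█··
····██··
········
gen 9: ········
········
···██···
···<██··
····██··
········
gen 10: ········
········
···██···
····██··
···v██··
········
gen 11: ········
········
···██···
····██··
··<███··
········
gen 12: ········
········
···██···
··^·██··
··████··
········
gen 13: ········
········
···██···
··█>██··
··████··
········
gen 14: ········
········
···██···
··████··
··█v██··
········
gen 15: ········
········
···██···
··████··
··█·>█··
········
gen 16: ········
········
···██···
··██^█··
··█··█··
········
gen 17: ········
········
···██···
··█<·█··
··█··█··
········
gen 18: ········
········
···██···
··█··█··
··█v·█··
········
gen 19: ········
········
···██···
··█··█··
··<█·█··
········
gen 20: ········
········
···██···
··█··█··
···█·█··
··v·····
gen 21: ········
········
···██···
··█··█··
···█·█··
·<█·····
gen 22: ········
········
···██···
··█··█··
·^·█·█··
·██·····
gen 23: ········
········
···██···
··█··█··
·█>█·█··
·██·····
gen 24: ········
········
···██···
··█··█··
·███·█··
·█v·····
gen 25: ········
········
···██···
··█··█··
·███·█··
·█·>····
gen 26: ···v····
········
···██···
··█··█··
·███·█··
·█·█····
gen 27: ··<█····
········
···██···
··█··█··
·███·█··
·█·█····
gen 28: ··██····
········
···██···
··█··█··
·███·█··
·█^█····
gen 29: ··██····
········
···██···
··█··█··
·███·█··
·██>····
gen 30: ··██····
········
···██···
··█··█··
·██^·█··
·██·····
gen 31: ··██····
········
···██···
··█··█··
·█<··█··
·██·····
gen 32: ··██····
········
···██···
··█··█··
·█···█··
·█v·····
gen 33: ··██····
········
···██···
··█··█··
·█···█··
·█·>····
gen 34: ··█v····
········
···██···
··█··█··
·█···█··
·█·█····
gen 35: ··█·>···
········
···██···
··█··█··
·█···█··
·█·█····
gen 36: ··█·█···
····v···
···██···
··█··█··
·█···█··
·█·█····

1,4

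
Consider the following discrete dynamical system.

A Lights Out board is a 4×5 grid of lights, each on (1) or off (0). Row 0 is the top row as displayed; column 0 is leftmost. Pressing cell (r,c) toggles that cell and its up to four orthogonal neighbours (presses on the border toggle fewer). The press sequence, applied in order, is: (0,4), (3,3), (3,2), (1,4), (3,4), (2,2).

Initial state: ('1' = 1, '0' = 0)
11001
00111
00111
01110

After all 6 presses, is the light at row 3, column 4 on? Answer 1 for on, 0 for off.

t=0: 11001
00111
00111
01110
t=1: 11010
00110
00111
01110
t=2: 11010
00110
00101
01001
t=3: 11010
00110
00001
00111
t=4: 11011
00101
00000
00111
t=5: 11011
00101
00001
00100
t=6: 11011
00001
01111
00000

0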